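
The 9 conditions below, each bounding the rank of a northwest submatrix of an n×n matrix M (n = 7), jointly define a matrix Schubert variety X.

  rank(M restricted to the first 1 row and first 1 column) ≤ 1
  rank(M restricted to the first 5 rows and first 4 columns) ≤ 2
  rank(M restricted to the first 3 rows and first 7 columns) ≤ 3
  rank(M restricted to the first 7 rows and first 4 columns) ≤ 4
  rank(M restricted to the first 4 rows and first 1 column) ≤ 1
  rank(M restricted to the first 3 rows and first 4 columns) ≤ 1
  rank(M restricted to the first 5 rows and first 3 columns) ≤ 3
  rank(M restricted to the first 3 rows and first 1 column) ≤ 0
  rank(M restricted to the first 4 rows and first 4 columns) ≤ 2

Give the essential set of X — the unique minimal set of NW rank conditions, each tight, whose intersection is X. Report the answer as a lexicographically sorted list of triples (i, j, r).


Rank table r_w(7×7) implied by the 9 constraints:

  row 1: 0 | 1 | 1 | 1 | 1 | 1 | 1
  row 2: 0 | 1 | 1 | 1 | 2 | 2 | 2
  row 3: 0 | 1 | 1 | 1 | 2 | 3 | 3
  row 4: 1 | 2 | 2 | 2 | 3 | 4 | 4
  row 5: 1 | 2 | 2 | 2 | 3 | 4 | 5
  row 6: 1 | 2 | 3 | 3 | 4 | 5 | 6
  row 7: 1 | 2 | 3 | 4 | 5 | 6 | 7

giving w = (2, 5, 6, 1, 7, 3, 4) via Δ²R.

Fulton essential set (3 of the 9 Rothe cells):

[(3, 1, 0), (3, 4, 1), (5, 4, 2)]


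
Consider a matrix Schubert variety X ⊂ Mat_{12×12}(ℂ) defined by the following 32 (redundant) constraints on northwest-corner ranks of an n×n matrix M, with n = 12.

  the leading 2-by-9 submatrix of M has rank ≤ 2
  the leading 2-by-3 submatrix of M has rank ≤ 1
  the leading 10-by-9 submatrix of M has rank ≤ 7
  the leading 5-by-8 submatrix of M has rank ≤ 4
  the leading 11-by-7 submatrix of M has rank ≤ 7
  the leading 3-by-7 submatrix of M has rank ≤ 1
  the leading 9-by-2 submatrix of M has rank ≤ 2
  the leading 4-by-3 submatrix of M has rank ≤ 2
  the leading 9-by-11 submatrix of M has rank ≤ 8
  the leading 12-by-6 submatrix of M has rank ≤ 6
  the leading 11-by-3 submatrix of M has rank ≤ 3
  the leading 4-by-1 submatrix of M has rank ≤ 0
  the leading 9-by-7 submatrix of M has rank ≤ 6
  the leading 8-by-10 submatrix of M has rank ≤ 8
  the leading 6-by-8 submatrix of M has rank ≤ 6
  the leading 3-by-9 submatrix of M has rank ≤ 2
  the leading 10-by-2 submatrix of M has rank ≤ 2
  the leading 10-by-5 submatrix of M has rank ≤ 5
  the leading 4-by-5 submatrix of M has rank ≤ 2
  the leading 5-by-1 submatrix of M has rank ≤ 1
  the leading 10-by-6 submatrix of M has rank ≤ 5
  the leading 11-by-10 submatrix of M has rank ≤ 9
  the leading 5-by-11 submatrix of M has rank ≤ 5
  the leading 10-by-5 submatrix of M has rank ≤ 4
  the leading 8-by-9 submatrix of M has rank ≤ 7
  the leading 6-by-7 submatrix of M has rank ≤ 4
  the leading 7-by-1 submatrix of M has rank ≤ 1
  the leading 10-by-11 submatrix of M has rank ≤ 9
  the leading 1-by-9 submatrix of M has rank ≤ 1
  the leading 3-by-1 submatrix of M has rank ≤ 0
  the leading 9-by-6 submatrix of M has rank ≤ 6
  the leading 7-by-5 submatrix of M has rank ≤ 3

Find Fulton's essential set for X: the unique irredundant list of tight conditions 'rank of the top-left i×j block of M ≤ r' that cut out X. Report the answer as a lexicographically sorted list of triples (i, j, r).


Reconstructing r_w from the 32 given conditions:

  R[1]: 0 1 1 1 1 1 1 1 1 1 1 1
  R[2]: 0 1 1 1 1 1 1 2 2 2 2 2
  R[3]: 0 1 1 1 1 1 1 2 2 3 3 3
  R[4]: 0 1 2 2 2 2 2 3 3 4 4 4
  R[5]: 1 2 3 3 3 3 3 4 4 5 5 5
  R[6]: 1 2 3 3 3 4 4 5 5 6 6 6
  R[7]: 1 2 3 3 3 4 5 6 6 7 7 7
  R[8]: 1 2 3 4 4 5 6 7 7 8 8 8
  R[9]: 1 2 3 4 4 5 6 7 7 8 8 9
  R[10]: 1 2 3 4 4 5 6 7 7 8 9 10
  R[11]: 1 2 3 4 5 6 7 8 8 9 10 11
  R[12]: 1 2 3 4 5 6 7 8 9 10 11 12

reading off 1-entries of Δ²R: w = (2, 8, 10, 3, 1, 6, 7, 4, 12, 11, 5, 9).

D(w) has 24 cells with 7 SE-corners; essential set:

[(3, 7, 1), (3, 9, 2), (4, 1, 0), (7, 5, 3), (9, 11, 8), (10, 5, 4), (10, 9, 7)]


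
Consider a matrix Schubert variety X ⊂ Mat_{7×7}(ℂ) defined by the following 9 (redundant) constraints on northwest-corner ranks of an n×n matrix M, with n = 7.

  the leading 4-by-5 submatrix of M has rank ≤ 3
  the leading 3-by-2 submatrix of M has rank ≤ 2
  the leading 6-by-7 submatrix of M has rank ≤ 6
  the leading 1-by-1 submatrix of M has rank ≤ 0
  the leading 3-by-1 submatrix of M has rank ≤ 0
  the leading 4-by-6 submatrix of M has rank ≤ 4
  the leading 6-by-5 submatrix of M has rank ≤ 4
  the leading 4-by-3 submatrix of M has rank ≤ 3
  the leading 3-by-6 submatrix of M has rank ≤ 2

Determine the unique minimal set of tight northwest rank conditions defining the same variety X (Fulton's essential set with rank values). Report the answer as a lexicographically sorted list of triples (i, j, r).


Rank table r_w(7×7) implied by the 9 constraints:

  row 1: 0  1  1  1  1  1  1
  row 2: 0  1  2  2  2  2  2
  row 3: 0  1  2  2  2  2  3
  row 4: 1  2  3  3  3  3  4
  row 5: 1  2  3  4  4  4  5
  row 6: 1  2  3  4  4  5  6
  row 7: 1  2  3  4  5  6  7

second differences of R give the permutation w = (2, 3, 7, 1, 4, 6, 5).

Rothe diagram D(w) (7 cells), 3 SE-corners (essential conditions):

[(3, 1, 0), (3, 6, 2), (6, 5, 4)]


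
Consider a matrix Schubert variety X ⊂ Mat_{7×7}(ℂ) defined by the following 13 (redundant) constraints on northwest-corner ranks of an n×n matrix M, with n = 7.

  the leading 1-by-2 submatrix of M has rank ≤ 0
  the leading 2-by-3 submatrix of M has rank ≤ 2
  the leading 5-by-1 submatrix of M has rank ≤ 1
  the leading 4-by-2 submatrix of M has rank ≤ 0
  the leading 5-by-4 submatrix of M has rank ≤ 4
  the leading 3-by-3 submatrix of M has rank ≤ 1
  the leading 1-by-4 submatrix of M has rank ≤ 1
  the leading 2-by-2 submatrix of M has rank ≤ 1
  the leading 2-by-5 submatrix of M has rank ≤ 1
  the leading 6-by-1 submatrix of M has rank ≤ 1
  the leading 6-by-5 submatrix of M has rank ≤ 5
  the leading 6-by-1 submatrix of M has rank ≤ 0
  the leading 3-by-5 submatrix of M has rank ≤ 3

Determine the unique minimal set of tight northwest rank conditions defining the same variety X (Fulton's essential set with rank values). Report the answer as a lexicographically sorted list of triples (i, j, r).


The tightest implied rank at each (i,j), from the 13 conditions:

  0 | 0 | 1 | 1 | 1 | 1 | 1
  0 | 0 | 1 | 1 | 1 | 2 | 2
  0 | 0 | 1 | 2 | 2 | 3 | 3
  0 | 0 | 1 | 2 | 3 | 4 | 4
  0 | 1 | 2 | 3 | 4 | 5 | 5
  0 | 1 | 2 | 3 | 4 | 5 | 6
  1 | 2 | 3 | 4 | 5 | 6 | 7

giving w = (3, 6, 4, 5, 2, 7, 1) via Δ²R.

|D(w)|=12, |Ess(w)|=3:

[(2, 5, 1), (4, 2, 0), (6, 1, 0)]


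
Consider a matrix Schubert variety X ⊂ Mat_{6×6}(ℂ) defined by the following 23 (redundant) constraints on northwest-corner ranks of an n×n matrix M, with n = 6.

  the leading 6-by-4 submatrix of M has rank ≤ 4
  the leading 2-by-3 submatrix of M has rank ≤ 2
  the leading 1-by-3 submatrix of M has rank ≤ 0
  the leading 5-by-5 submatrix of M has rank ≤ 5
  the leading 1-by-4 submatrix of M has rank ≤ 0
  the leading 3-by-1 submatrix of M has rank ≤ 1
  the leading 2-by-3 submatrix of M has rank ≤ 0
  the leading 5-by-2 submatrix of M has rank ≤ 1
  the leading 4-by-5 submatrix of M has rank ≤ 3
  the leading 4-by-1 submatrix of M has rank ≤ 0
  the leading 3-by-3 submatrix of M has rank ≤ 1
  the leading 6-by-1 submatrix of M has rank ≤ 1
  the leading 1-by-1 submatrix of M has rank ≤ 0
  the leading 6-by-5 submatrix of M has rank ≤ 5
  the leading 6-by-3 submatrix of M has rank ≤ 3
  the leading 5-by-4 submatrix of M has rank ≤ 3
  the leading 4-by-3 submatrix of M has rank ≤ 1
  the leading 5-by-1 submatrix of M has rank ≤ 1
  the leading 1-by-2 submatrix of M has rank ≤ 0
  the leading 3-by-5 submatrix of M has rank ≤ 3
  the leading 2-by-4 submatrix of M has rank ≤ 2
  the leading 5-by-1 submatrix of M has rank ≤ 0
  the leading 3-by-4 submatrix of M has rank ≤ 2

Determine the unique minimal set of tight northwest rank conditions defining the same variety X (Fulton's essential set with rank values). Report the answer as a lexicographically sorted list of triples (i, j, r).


Recovering R(i,j) via the rank-extension bound from the 23 conditions:

  row 1: 0  0  0  0  1  1
  row 2: 0  0  0  1  2  2
  row 3: 0  1  1  2  3  3
  row 4: 0  1  1  2  3  4
  row 5: 0  1  2  3  4  5
  row 6: 1  2  3  4  5  6

the unique w with this rank table is (5, 4, 2, 6, 3, 1).

Fulton essential set (4 of the 11 Rothe cells):

[(1, 4, 0), (2, 3, 0), (4, 3, 1), (5, 1, 0)]


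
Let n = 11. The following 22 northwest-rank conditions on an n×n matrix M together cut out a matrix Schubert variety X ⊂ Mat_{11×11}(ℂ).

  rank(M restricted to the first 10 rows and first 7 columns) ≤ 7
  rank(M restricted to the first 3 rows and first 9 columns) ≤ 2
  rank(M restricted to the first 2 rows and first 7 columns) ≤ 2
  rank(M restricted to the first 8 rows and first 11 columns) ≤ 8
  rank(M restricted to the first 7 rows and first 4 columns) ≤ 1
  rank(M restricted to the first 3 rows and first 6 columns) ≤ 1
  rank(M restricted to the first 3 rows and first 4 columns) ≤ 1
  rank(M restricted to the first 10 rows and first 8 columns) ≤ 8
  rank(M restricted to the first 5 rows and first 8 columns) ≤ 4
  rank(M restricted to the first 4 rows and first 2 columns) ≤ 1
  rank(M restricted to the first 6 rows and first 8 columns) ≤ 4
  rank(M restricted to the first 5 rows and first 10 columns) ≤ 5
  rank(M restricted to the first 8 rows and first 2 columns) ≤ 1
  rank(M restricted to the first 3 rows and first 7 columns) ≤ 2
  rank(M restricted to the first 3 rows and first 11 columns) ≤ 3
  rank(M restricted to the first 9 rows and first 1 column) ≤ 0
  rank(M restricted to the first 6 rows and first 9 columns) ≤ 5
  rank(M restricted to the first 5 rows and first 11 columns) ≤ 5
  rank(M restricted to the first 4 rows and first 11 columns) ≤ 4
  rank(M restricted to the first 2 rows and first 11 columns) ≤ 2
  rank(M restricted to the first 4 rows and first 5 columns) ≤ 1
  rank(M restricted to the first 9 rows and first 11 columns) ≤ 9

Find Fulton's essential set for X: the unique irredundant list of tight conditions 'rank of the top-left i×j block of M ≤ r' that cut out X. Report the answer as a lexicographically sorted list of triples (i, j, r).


Reconstructing r_w from the 22 given conditions:

  R[1]: 0 1 1 1 1 1 1 1 1 1 1
  R[2]: 0 1 1 1 1 1 2 2 2 2 2
  R[3]: 0 1 1 1 1 1 2 2 2 3 3
  R[4]: 0 1 1 1 1 2 3 3 3 4 4
  R[5]: 0 1 1 1 2 3 4 4 4 5 5
  R[6]: 0 1 1 1 2 3 4 4 5 6 6
  R[7]: 0 1 1 1 2 3 4 5 6 7 7
  R[8]: 0 1 2 2 3 4 5 6 7 8 8
  R[9]: 0 1 2 3 4 5 6 7 8 9 9
  R[10]: 1 2 3 4 5 6 7 8 9 10 10
  R[11]: 1 2 3 4 5 6 7 8 9 10 11

the unique w with this rank table is (2, 7, 10, 6, 5, 9, 8, 3, 4, 1, 11).

Rothe diagram D(w) (29 cells), 6 SE-corners (essential conditions):

[(3, 6, 1), (3, 9, 2), (4, 5, 1), (6, 8, 4), (7, 4, 1), (9, 1, 0)]


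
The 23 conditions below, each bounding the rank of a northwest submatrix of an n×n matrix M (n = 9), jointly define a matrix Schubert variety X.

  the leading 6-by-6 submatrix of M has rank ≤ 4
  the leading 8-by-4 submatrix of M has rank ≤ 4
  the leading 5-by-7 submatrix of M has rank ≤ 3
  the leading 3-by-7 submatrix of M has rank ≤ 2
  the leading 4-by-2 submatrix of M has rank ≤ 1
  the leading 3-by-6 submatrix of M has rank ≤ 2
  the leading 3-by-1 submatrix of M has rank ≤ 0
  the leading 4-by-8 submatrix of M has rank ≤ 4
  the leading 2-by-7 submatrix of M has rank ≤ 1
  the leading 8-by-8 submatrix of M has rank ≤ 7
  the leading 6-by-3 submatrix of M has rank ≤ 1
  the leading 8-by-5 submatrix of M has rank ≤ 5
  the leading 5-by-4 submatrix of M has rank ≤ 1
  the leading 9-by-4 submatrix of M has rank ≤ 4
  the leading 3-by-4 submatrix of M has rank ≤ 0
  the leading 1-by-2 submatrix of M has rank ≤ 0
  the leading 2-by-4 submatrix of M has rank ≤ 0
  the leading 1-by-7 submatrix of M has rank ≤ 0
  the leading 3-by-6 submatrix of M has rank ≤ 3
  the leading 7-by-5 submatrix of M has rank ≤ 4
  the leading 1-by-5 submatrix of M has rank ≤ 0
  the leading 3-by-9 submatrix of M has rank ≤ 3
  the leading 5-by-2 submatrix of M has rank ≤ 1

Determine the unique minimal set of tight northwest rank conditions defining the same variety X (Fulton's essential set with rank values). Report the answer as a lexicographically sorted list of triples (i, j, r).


The tightest implied rank at each (i,j), from the 23 conditions:

  i=1: 0 | 0 | 0 | 0 | 0 | 0 | 0 | 1 | 1
  i=2: 0 | 0 | 0 | 0 | 1 | 1 | 1 | 2 | 2
  i=3: 0 | 0 | 0 | 0 | 1 | 2 | 2 | 3 | 3
  i=4: 1 | 1 | 1 | 1 | 2 | 3 | 3 | 4 | 4
  i=5: 1 | 1 | 1 | 1 | 2 | 3 | 3 | 4 | 5
  i=6: 1 | 1 | 1 | 2 | 3 | 4 | 4 | 5 | 6
  i=7: 1 | 2 | 2 | 3 | 4 | 5 | 5 | 6 | 7
  i=8: 1 | 2 | 3 | 4 | 5 | 6 | 6 | 7 | 8
  i=9: 1 | 2 | 3 | 4 | 5 | 6 | 7 | 8 | 9

the unique w with this rank table is (8, 5, 6, 1, 9, 4, 2, 3, 7).

D(w) has 21 cells with 5 SE-corners; essential set:

[(1, 7, 0), (3, 4, 0), (5, 4, 1), (5, 7, 3), (6, 3, 1)]


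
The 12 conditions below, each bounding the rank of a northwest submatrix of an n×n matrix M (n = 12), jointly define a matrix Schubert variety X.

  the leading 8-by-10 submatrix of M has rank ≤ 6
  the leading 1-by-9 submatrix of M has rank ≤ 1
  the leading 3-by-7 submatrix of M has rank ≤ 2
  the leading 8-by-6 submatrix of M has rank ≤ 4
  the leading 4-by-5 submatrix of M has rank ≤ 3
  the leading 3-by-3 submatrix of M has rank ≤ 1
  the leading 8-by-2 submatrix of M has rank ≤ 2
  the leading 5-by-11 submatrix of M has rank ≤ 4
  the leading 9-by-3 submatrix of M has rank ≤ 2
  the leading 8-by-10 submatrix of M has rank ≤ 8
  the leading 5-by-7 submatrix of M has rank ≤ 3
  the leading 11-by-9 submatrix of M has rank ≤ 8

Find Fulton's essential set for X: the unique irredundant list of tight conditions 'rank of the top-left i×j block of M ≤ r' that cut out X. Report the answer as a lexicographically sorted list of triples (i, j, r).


Reconstructing r_w from the 12 given conditions:

  1  1  1  1  1  1  1  1  1  1  1  1
  1  1  1  2  2  2  2  2  2  2  2  2
  1  1  1  2  2  2  2  3  3  3  3  3
  1  2  2  3  3  3  3  4  4  4  4  4
  1  2  2  3  3  3  3  4  4  4  4  5
  1  2  2  3  4  4  4  5  5  5  5  6
  1  2  2  3  4  4  5  6  6  6  6  7
  1  2  2  3  4  4  5  6  6  6  7  8
  1  2  2  3  4  5  6  7  7  7  8  9
  1  2  3  4  5  6  7  8  8  8  9  10
  1  2  3  4  5  6  7  8  8  9  10  11
  1  2  3  4  5  6  7  8  9  10  11  12

hence w(1..12) = (1, 4, 8, 2, 12, 5, 7, 11, 6, 3, 10, 9).

D(w) has 23 cells with 8 SE-corners; essential set:

[(3, 3, 1), (3, 7, 2), (5, 7, 3), (5, 11, 4), (8, 6, 4), (8, 10, 6), (9, 3, 2), (11, 9, 8)]


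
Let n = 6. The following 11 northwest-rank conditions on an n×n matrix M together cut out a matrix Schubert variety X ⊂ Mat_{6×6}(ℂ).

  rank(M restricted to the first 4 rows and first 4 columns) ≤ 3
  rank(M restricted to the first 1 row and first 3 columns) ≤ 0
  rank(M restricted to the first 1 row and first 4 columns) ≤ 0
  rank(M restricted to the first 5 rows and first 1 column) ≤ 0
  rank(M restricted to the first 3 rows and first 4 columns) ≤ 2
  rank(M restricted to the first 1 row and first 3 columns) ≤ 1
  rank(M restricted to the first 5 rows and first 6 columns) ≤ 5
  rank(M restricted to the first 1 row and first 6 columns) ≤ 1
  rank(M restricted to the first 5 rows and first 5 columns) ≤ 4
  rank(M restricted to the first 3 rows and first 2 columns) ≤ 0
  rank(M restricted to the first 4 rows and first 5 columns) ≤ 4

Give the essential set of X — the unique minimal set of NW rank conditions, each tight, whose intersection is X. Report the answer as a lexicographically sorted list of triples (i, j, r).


Propagating the 11 rank bounds to every northwest block:

  row 1: 0 | 0 | 0 | 0 | 1 | 1
  row 2: 0 | 0 | 1 | 1 | 2 | 2
  row 3: 0 | 0 | 1 | 2 | 3 | 3
  row 4: 0 | 1 | 2 | 3 | 4 | 4
  row 5: 0 | 1 | 2 | 3 | 4 | 5
  row 6: 1 | 2 | 3 | 4 | 5 | 6

so w = (5, 3, 4, 2, 6, 1).

Rothe diagram D(w) (10 cells), 3 SE-corners (essential conditions):

[(1, 4, 0), (3, 2, 0), (5, 1, 0)]


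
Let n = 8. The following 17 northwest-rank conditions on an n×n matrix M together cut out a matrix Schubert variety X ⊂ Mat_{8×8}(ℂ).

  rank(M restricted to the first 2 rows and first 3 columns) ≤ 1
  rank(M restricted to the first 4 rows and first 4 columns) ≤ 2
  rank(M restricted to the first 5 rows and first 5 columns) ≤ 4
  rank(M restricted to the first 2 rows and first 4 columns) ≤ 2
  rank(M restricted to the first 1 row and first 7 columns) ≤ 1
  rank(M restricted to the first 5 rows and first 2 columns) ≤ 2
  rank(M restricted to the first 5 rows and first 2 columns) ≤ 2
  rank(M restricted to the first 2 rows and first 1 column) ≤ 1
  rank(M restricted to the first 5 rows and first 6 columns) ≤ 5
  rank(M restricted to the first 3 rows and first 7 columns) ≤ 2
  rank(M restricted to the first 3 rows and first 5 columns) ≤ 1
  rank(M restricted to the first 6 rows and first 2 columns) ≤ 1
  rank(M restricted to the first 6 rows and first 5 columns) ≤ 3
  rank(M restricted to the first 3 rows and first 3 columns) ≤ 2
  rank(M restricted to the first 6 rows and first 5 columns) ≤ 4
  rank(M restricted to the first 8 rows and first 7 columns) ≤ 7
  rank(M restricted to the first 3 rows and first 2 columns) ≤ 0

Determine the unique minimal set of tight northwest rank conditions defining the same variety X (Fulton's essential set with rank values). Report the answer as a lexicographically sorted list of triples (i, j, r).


Rank table r_w(8×8) implied by the 17 constraints:

  row 1: 0, 0, 1, 1, 1, 1, 1, 1
  row 2: 0, 0, 1, 1, 1, 2, 2, 2
  row 3: 0, 0, 1, 1, 1, 2, 2, 3
  row 4: 1, 1, 2, 2, 2, 3, 3, 4
  row 5: 1, 1, 2, 3, 3, 4, 4, 5
  row 6: 1, 1, 2, 3, 3, 4, 5, 6
  row 7: 1, 2, 3, 4, 4, 5, 6, 7
  row 8: 1, 2, 3, 4, 5, 6, 7, 8

so w = (3, 6, 8, 1, 4, 7, 2, 5).

|D(w)|=14, |Ess(w)|=5:

[(3, 2, 0), (3, 5, 1), (3, 7, 2), (6, 2, 1), (6, 5, 3)]


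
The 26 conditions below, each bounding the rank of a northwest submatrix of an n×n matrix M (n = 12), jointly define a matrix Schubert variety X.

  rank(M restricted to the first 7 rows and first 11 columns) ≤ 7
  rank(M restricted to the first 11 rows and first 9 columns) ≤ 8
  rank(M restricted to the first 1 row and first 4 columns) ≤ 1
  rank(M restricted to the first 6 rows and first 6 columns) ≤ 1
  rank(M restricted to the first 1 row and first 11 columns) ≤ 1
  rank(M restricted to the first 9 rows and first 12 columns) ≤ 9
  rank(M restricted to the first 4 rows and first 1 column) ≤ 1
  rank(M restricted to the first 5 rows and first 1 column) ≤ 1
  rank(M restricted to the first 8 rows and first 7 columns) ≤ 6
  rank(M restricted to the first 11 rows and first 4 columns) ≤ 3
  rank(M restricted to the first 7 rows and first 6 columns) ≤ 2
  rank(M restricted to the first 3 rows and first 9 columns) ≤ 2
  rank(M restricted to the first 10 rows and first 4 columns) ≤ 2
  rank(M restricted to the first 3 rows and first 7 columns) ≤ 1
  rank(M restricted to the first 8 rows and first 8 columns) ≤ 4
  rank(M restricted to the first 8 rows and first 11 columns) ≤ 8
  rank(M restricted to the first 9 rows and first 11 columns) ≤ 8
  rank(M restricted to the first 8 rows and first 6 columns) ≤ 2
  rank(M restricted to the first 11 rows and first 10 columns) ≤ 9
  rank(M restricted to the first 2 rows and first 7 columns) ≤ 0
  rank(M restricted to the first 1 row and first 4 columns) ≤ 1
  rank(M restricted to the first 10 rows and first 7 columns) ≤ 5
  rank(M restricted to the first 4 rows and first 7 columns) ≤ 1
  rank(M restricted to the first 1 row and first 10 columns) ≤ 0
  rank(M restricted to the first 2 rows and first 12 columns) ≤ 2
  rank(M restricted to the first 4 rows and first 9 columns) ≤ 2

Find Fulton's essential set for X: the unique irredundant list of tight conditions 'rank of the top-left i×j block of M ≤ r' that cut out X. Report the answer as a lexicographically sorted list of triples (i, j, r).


Computing R[i][j] = min implied NW-rank bound (n=12, 26 conditions):

  R[1]: 0, 0, 0, 0, 0, 0, 0, 0, 0, 0, 1, 1
  R[2]: 0, 0, 0, 0, 0, 0, 0, 1, 1, 1, 2, 2
  R[3]: 1, 1, 1, 1, 1, 1, 1, 2, 2, 2, 3, 3
  R[4]: 1, 1, 1, 1, 1, 1, 1, 2, 2, 3, 4, 4
  R[5]: 1, 1, 1, 1, 1, 1, 2, 3, 3, 4, 5, 5
  R[6]: 1, 1, 1, 1, 1, 1, 2, 3, 4, 5, 6, 6
  R[7]: 1, 2, 2, 2, 2, 2, 3, 4, 5, 6, 7, 7
  R[8]: 1, 2, 2, 2, 2, 2, 3, 4, 5, 6, 7, 8
  R[9]: 1, 2, 2, 2, 3, 3, 4, 5, 6, 7, 8, 9
  R[10]: 1, 2, 2, 2, 3, 4, 5, 6, 7, 8, 9, 10
  R[11]: 1, 2, 3, 3, 4, 5, 6, 7, 8, 9, 10, 11
  R[12]: 1, 2, 3, 4, 5, 6, 7, 8, 9, 10, 11, 12

second differences of R give the permutation w = (11, 8, 1, 10, 7, 9, 2, 12, 5, 6, 3, 4).

Fulton essential set (7 of the 42 Rothe cells):

[(1, 10, 0), (2, 7, 0), (4, 7, 1), (4, 9, 2), (6, 6, 1), (8, 6, 2), (10, 4, 2)]


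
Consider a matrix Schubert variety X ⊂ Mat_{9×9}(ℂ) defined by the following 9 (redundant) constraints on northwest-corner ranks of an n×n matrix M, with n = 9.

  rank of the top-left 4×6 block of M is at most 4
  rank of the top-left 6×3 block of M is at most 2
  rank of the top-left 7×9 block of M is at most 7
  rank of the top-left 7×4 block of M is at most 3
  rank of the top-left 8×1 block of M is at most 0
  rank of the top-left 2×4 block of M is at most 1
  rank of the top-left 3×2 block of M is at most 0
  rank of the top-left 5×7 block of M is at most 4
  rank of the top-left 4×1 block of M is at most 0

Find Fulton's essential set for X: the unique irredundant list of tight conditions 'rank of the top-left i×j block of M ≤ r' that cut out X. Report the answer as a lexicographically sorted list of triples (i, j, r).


Propagating the 9 rank bounds to every northwest block:

  i=1: 0  0  1  1  1  1  1  1  1
  i=2: 0  0  1  1  2  2  2  2  2
  i=3: 0  0  1  2  3  3  3  3  3
  i=4: 0  1  2  3  4  4  4  4  4
  i=5: 0  1  2  3  4  4  4  5  5
  i=6: 0  1  2  3  4  5  5  6  6
  i=7: 0  1  2  3  4  5  6  7  7
  i=8: 0  1  2  3  4  5  6  7  8
  i=9: 1  2  3  4  5  6  7  8  9

giving w = (3, 5, 4, 2, 8, 6, 7, 9, 1) via Δ²R.

D(w) has 14 cells with 4 SE-corners; essential set:

[(2, 4, 1), (3, 2, 0), (5, 7, 4), (8, 1, 0)]


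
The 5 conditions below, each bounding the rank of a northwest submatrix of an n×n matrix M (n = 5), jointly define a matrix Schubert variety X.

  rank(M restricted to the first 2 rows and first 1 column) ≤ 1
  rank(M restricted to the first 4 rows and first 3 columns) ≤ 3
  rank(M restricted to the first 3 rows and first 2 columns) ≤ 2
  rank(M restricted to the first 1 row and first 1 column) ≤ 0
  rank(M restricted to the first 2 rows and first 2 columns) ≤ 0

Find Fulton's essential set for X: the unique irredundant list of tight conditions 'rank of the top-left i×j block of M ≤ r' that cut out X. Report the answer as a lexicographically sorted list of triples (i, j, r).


Propagating the 5 rank bounds to every northwest block:

  i=1: 0, 0, 1, 1, 1
  i=2: 0, 0, 1, 2, 2
  i=3: 1, 1, 2, 3, 3
  i=4: 1, 2, 3, 4, 4
  i=5: 1, 2, 3, 4, 5

so w = (3, 4, 1, 2, 5).

1 SE-corner of the 4-cell Rothe diagram gives Ess(w):

[(2, 2, 0)]


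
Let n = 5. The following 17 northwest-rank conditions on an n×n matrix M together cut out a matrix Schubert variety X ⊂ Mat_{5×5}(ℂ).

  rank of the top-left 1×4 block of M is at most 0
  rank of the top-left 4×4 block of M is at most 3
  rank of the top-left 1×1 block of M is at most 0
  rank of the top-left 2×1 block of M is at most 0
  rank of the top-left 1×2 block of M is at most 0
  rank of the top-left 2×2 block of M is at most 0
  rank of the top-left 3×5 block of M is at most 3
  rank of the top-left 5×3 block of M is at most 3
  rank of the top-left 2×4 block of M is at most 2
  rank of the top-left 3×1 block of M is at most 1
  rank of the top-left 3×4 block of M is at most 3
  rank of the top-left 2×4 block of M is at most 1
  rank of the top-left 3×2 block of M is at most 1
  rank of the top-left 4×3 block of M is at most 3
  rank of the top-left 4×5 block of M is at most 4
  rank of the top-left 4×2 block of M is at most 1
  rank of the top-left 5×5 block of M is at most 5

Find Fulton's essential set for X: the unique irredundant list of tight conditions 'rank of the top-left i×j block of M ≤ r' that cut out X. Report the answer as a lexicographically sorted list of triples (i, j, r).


Computing R[i][j] = min implied NW-rank bound (n=5, 17 conditions):

  0 0 0 0 1
  0 0 1 1 2
  1 1 2 2 3
  1 1 2 3 4
  1 2 3 4 5

reading off 1-entries of Δ²R: w = (5, 3, 1, 4, 2).

ℓ(w)=7; the 3 essential cells (i,j,r):

[(1, 4, 0), (2, 2, 0), (4, 2, 1)]


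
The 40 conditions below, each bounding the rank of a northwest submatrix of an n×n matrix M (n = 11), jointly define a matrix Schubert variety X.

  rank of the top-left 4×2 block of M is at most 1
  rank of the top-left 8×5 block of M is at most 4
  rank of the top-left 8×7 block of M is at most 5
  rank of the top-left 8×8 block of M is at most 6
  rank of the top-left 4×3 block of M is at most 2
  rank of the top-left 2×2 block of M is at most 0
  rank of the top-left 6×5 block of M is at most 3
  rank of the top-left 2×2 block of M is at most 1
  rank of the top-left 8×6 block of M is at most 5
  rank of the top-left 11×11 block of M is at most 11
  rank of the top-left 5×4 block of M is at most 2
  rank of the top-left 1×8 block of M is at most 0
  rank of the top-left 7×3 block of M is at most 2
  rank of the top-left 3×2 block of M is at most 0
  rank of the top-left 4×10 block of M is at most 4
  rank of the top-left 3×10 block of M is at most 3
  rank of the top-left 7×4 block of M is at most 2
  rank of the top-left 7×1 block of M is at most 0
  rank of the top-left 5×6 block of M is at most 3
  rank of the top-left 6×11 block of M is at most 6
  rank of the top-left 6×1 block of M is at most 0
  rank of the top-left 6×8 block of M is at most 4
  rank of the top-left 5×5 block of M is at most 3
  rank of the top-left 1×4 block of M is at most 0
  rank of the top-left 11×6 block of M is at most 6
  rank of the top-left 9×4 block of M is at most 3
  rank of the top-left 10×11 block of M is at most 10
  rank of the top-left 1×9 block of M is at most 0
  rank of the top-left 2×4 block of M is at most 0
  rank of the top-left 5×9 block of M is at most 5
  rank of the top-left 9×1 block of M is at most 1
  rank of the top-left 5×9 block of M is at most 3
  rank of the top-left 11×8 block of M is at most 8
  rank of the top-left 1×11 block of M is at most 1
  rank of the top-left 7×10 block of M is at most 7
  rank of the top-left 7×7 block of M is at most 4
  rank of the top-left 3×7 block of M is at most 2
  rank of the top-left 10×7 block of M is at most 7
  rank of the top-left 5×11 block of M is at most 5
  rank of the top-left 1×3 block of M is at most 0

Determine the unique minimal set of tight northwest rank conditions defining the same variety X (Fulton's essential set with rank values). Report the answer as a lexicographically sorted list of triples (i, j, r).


Reconstructing r_w from the 40 given conditions:

  i=1: 0, 0, 0, 0, 0, 0, 0, 0, 0, 1, 1
  i=2: 0, 0, 0, 0, 1, 1, 1, 1, 1, 2, 2
  i=3: 0, 0, 1, 1, 2, 2, 2, 2, 2, 3, 3
  i=4: 0, 1, 2, 2, 3, 3, 3, 3, 3, 4, 4
  i=5: 0, 1, 2, 2, 3, 3, 3, 3, 3, 4, 5
  i=6: 0, 1, 2, 2, 3, 4, 4, 4, 4, 5, 6
  i=7: 0, 1, 2, 2, 3, 4, 4, 5, 5, 6, 7
  i=8: 1, 2, 3, 3, 4, 5, 5, 6, 6, 7, 8
  i=9: 1, 2, 3, 3, 4, 5, 6, 7, 7, 8, 9
  i=10: 1, 2, 3, 4, 5, 6, 7, 8, 8, 9, 10
  i=11: 1, 2, 3, 4, 5, 6, 7, 8, 9, 10, 11

reading off 1-entries of Δ²R: w = (10, 5, 3, 2, 11, 6, 8, 1, 7, 4, 9).

8 SE-corners of the 28-cell Rothe diagram give Ess(w):

[(1, 9, 0), (2, 4, 0), (3, 2, 0), (5, 9, 3), (7, 1, 0), (7, 4, 2), (7, 7, 4), (9, 4, 3)]


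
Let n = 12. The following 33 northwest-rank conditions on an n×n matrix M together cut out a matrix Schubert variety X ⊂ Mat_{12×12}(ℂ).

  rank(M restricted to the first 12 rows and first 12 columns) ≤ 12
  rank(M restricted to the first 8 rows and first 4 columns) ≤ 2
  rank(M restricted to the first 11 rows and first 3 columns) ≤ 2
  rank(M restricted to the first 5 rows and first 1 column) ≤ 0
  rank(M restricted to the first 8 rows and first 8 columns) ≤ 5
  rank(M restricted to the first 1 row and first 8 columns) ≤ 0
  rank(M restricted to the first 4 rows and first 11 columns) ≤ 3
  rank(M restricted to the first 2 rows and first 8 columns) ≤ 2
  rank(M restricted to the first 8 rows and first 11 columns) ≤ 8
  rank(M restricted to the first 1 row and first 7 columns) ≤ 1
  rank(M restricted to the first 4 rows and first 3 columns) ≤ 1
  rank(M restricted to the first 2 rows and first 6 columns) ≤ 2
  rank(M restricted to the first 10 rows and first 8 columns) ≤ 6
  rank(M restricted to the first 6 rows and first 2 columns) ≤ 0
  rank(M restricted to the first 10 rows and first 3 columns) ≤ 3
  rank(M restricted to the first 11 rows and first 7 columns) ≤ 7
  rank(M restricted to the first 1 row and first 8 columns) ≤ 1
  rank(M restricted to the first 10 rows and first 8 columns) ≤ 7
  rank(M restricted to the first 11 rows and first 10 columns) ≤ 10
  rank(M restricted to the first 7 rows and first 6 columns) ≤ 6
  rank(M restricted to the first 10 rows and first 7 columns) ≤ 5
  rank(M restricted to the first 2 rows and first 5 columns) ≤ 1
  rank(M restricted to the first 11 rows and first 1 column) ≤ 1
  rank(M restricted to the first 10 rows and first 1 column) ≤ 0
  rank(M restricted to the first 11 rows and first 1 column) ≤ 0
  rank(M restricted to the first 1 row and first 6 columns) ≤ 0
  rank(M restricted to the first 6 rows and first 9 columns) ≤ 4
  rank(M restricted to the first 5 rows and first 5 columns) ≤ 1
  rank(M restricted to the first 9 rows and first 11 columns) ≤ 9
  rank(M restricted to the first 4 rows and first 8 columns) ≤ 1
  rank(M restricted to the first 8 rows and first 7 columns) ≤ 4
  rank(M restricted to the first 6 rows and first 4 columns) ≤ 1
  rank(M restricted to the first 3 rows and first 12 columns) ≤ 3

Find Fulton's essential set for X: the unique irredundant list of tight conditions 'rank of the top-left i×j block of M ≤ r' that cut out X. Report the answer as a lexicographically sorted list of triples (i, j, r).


Propagating the 33 rank bounds to every northwest block:

  i=1: 0 | 0 | 0 | 0 | 0 | 0 | 0 | 0 | 1 | 1 | 1 | 1
  i=2: 0 | 0 | 1 | 1 | 1 | 1 | 1 | 1 | 2 | 2 | 2 | 2
  i=3: 0 | 0 | 1 | 1 | 1 | 1 | 1 | 1 | 2 | 3 | 3 | 3
  i=4: 0 | 0 | 1 | 1 | 1 | 1 | 1 | 1 | 2 | 3 | 3 | 4
  i=5: 0 | 0 | 1 | 1 | 1 | 2 | 2 | 2 | 3 | 4 | 4 | 5
  i=6: 0 | 0 | 1 | 1 | 2 | 3 | 3 | 3 | 4 | 5 | 5 | 6
  i=7: 0 | 1 | 2 | 2 | 3 | 4 | 4 | 4 | 5 | 6 | 6 | 7
  i=8: 0 | 1 | 2 | 2 | 3 | 4 | 4 | 5 | 6 | 7 | 7 | 8
  i=9: 0 | 1 | 2 | 3 | 4 | 5 | 5 | 6 | 7 | 8 | 8 | 9
  i=10: 0 | 1 | 2 | 3 | 4 | 5 | 5 | 6 | 7 | 8 | 9 | 10
  i=11: 0 | 1 | 2 | 3 | 4 | 5 | 6 | 7 | 8 | 9 | 10 | 11
  i=12: 1 | 2 | 3 | 4 | 5 | 6 | 7 | 8 | 9 | 10 | 11 | 12

giving w = (9, 3, 10, 12, 6, 5, 2, 8, 4, 11, 7, 1) via Δ²R.

ℓ(w)=40; the 10 essential cells (i,j,r):

[(1, 8, 0), (4, 8, 1), (4, 11, 3), (5, 5, 1), (6, 2, 0), (6, 4, 1), (8, 4, 2), (8, 7, 4), (10, 7, 5), (11, 1, 0)]


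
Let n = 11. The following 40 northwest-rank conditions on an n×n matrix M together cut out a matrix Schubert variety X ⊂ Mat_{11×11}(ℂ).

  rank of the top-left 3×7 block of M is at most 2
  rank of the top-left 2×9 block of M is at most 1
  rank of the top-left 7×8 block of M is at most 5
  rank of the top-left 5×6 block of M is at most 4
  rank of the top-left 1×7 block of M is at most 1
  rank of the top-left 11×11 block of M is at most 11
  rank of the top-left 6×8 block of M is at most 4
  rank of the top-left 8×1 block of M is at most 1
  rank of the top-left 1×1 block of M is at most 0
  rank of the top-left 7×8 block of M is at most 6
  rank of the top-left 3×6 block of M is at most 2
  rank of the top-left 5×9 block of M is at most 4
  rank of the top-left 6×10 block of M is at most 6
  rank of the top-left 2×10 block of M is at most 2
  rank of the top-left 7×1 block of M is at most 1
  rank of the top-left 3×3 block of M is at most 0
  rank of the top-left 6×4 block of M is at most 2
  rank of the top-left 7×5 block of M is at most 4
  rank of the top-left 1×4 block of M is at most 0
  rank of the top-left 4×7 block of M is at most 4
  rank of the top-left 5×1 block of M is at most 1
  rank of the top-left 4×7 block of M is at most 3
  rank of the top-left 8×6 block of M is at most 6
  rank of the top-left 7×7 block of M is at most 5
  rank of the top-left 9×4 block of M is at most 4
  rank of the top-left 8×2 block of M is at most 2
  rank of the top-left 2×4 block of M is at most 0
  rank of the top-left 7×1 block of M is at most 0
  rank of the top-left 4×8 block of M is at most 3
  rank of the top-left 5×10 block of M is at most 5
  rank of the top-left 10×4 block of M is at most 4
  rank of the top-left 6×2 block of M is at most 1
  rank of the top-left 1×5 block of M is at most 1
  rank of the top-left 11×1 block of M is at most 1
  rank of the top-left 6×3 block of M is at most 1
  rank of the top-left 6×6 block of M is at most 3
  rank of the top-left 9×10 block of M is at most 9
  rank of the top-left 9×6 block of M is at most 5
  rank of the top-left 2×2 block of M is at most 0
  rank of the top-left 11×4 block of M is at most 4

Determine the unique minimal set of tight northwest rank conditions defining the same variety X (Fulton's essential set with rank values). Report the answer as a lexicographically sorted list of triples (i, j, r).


The tightest implied rank at each (i,j), from the 40 conditions:

  R[1]: 0  0  0  0  1  1  1  1  1  1  1
  R[2]: 0  0  0  0  1  1  1  1  1  2  2
  R[3]: 0  0  0  1  2  2  2  2  2  3  3
  R[4]: 0  1  1  2  3  3  3  3  3  4  4
  R[5]: 0  1  1  2  3  3  4  4  4  5  5
  R[6]: 0  1  1  2  3  3  4  4  5  6  6
  R[7]: 0  1  2  3  4  4  5  5  6  7  7
  R[8]: 1  2  3  4  5  5  6  6  7  8  8
  R[9]: 1  2  3  4  5  5  6  7  8  9  9
  R[10]: 1  2  3  4  5  6  7  8  9  10  10
  R[11]: 1  2  3  4  5  6  7  8  9  10  11

so w = (5, 10, 4, 2, 7, 9, 3, 1, 8, 6, 11).

Rothe diagram D(w) (25 cells), 8 SE-corners (essential conditions):

[(2, 4, 0), (2, 9, 1), (3, 3, 0), (6, 3, 1), (6, 6, 3), (6, 8, 4), (7, 1, 0), (9, 6, 5)]


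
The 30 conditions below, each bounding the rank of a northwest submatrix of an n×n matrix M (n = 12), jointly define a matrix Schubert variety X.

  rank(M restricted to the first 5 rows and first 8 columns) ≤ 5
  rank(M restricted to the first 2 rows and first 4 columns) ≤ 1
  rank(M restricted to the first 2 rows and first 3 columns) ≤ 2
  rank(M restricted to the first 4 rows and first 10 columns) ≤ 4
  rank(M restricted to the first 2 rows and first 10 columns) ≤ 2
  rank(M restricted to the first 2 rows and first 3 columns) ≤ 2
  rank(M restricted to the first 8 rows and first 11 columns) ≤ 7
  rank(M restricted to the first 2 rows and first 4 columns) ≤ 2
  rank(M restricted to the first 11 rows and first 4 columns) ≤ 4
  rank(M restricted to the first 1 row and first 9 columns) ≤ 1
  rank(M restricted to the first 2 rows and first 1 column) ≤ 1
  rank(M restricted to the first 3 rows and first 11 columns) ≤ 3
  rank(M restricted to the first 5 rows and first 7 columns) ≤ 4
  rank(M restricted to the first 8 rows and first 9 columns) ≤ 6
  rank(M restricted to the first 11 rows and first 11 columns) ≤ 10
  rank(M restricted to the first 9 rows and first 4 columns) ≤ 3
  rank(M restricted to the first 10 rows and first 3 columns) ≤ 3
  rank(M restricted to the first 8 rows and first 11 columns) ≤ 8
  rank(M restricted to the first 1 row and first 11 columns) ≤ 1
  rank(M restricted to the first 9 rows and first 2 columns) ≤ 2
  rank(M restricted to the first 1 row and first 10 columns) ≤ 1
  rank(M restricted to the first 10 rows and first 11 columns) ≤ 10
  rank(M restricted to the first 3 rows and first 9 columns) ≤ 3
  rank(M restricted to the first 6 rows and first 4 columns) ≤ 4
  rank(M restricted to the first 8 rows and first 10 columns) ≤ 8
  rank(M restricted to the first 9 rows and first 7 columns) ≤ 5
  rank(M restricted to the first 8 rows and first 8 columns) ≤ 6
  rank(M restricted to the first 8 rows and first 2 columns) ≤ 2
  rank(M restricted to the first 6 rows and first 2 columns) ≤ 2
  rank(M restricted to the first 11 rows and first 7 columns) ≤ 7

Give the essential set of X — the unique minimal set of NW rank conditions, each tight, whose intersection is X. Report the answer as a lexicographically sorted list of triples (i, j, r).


The tightest implied rank at each (i,j), from the 30 conditions:

  R[1]: 1 1 1 1 1 1 1 1 1 1 1 1
  R[2]: 1 1 1 1 2 2 2 2 2 2 2 2
  R[3]: 1 2 2 2 3 3 3 3 3 3 3 3
  R[4]: 1 2 3 3 4 4 4 4 4 4 4 4
  R[5]: 1 2 3 3 4 4 4 5 5 5 5 5
  R[6]: 1 2 3 3 4 5 5 6 6 6 6 6
  R[7]: 1 2 3 3 4 5 5 6 6 7 7 7
  R[8]: 1 2 3 3 4 5 5 6 6 7 7 8
  R[9]: 1 2 3 3 4 5 5 6 7 8 8 9
  R[10]: 1 2 3 4 5 6 6 7 8 9 9 10
  R[11]: 1 2 3 4 5 6 7 8 9 10 10 11
  R[12]: 1 2 3 4 5 6 7 8 9 10 11 12

hence w(1..12) = (1, 5, 2, 3, 8, 6, 10, 12, 9, 4, 7, 11).

Rothe diagram D(w) (16 cells), 6 SE-corners (essential conditions):

[(2, 4, 1), (5, 7, 4), (8, 9, 6), (8, 11, 7), (9, 4, 3), (9, 7, 5)]


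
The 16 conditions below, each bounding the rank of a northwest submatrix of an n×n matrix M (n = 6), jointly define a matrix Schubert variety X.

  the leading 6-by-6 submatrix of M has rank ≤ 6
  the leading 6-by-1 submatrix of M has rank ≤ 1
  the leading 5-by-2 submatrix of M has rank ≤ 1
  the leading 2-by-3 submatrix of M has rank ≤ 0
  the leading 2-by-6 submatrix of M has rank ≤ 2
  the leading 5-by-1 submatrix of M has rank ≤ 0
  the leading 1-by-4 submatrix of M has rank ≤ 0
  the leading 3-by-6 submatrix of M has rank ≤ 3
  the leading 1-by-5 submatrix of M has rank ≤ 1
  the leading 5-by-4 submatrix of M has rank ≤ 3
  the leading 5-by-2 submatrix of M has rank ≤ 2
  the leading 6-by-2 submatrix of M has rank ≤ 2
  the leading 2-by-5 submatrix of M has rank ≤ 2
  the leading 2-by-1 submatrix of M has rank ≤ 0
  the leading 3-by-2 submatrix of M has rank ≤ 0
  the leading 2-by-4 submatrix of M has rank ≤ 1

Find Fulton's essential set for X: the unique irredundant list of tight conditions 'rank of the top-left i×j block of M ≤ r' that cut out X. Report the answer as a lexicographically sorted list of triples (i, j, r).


Recovering R(i,j) via the rank-extension bound from the 16 conditions:

  R[1]: 0  0  0  0  1  1
  R[2]: 0  0  0  1  2  2
  R[3]: 0  0  1  2  3  3
  R[4]: 0  1  2  3  4  4
  R[5]: 0  1  2  3  4  5
  R[6]: 1  2  3  4  5  6

the unique w with this rank table is (5, 4, 3, 2, 6, 1).

ℓ(w)=11; the 4 essential cells (i,j,r):

[(1, 4, 0), (2, 3, 0), (3, 2, 0), (5, 1, 0)]


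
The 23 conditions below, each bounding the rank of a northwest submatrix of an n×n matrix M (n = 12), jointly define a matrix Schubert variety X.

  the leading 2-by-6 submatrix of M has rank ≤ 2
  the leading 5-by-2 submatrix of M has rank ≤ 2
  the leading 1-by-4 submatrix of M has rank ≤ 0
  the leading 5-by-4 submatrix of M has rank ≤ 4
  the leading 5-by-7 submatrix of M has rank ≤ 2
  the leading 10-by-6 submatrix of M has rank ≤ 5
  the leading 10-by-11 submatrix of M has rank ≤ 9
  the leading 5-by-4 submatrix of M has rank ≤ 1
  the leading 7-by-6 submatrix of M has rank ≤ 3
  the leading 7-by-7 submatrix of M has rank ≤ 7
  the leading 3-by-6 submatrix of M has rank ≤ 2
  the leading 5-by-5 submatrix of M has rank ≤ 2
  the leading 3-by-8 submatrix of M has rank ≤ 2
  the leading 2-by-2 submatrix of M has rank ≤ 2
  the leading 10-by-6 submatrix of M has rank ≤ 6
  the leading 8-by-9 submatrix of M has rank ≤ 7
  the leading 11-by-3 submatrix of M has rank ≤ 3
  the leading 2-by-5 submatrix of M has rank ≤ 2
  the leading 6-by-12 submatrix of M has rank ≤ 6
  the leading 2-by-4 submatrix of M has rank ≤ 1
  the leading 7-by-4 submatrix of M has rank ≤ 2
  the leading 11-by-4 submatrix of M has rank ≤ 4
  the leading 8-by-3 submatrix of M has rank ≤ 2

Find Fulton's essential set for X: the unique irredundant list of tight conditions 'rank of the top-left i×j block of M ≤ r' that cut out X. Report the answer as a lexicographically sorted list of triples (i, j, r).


The tightest implied rank at each (i,j), from the 23 conditions:

  0 | 0 | 0 | 0 | 1 | 1 | 1 | 1 | 1 | 1 | 1 | 1
  1 | 1 | 1 | 1 | 2 | 2 | 2 | 2 | 2 | 2 | 2 | 2
  1 | 1 | 1 | 1 | 2 | 2 | 2 | 2 | 3 | 3 | 3 | 3
  1 | 1 | 1 | 1 | 2 | 2 | 2 | 3 | 4 | 4 | 4 | 4
  1 | 1 | 1 | 1 | 2 | 2 | 2 | 3 | 4 | 5 | 5 | 5
  1 | 2 | 2 | 2 | 3 | 3 | 3 | 4 | 5 | 6 | 6 | 6
  1 | 2 | 2 | 2 | 3 | 3 | 4 | 5 | 6 | 7 | 7 | 7
  1 | 2 | 2 | 3 | 4 | 4 | 5 | 6 | 7 | 8 | 8 | 8
  1 | 2 | 3 | 4 | 5 | 5 | 6 | 7 | 8 | 9 | 9 | 9
  1 | 2 | 3 | 4 | 5 | 5 | 6 | 7 | 8 | 9 | 9 | 10
  1 | 2 | 3 | 4 | 5 | 6 | 7 | 8 | 9 | 10 | 10 | 11
  1 | 2 | 3 | 4 | 5 | 6 | 7 | 8 | 9 | 10 | 11 | 12

the unique w with this rank table is (5, 1, 9, 8, 10, 2, 7, 4, 3, 12, 6, 11).

D(w) has 26 cells with 9 SE-corners; essential set:

[(1, 4, 0), (3, 8, 2), (5, 4, 1), (5, 7, 2), (7, 4, 2), (7, 6, 3), (8, 3, 2), (10, 6, 5), (10, 11, 9)]
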